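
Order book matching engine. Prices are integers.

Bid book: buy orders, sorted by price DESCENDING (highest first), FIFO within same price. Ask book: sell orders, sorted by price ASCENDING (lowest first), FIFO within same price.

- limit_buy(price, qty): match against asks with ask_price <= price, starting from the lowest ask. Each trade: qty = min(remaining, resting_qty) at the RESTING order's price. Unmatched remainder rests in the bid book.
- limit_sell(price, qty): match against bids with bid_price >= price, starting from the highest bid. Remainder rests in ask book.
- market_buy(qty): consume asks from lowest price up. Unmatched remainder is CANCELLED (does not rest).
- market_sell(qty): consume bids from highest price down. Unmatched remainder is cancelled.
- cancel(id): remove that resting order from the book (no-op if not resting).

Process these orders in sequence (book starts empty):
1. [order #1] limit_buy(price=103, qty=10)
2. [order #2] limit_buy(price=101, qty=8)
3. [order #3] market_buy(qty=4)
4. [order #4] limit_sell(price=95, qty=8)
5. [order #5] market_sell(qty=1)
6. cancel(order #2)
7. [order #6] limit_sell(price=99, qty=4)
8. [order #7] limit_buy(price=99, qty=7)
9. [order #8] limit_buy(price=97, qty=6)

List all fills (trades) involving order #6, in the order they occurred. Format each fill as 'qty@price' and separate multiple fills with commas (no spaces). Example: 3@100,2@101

After op 1 [order #1] limit_buy(price=103, qty=10): fills=none; bids=[#1:10@103] asks=[-]
After op 2 [order #2] limit_buy(price=101, qty=8): fills=none; bids=[#1:10@103 #2:8@101] asks=[-]
After op 3 [order #3] market_buy(qty=4): fills=none; bids=[#1:10@103 #2:8@101] asks=[-]
After op 4 [order #4] limit_sell(price=95, qty=8): fills=#1x#4:8@103; bids=[#1:2@103 #2:8@101] asks=[-]
After op 5 [order #5] market_sell(qty=1): fills=#1x#5:1@103; bids=[#1:1@103 #2:8@101] asks=[-]
After op 6 cancel(order #2): fills=none; bids=[#1:1@103] asks=[-]
After op 7 [order #6] limit_sell(price=99, qty=4): fills=#1x#6:1@103; bids=[-] asks=[#6:3@99]
After op 8 [order #7] limit_buy(price=99, qty=7): fills=#7x#6:3@99; bids=[#7:4@99] asks=[-]
After op 9 [order #8] limit_buy(price=97, qty=6): fills=none; bids=[#7:4@99 #8:6@97] asks=[-]

Answer: 1@103,3@99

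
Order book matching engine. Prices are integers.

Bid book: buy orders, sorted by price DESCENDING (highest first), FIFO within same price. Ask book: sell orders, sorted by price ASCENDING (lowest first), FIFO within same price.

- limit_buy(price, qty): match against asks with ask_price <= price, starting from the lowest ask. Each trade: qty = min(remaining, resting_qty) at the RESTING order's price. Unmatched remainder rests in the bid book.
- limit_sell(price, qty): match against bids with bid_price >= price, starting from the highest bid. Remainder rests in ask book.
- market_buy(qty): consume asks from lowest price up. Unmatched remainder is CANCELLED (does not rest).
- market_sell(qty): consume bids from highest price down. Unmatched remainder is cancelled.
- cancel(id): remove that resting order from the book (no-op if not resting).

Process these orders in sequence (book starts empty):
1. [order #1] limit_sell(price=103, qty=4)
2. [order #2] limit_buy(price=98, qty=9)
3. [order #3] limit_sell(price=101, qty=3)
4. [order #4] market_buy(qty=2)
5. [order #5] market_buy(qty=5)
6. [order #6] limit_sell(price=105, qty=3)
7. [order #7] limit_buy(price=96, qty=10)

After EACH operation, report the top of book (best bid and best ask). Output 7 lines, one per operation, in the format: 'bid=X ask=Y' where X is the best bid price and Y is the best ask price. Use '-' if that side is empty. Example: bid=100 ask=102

Answer: bid=- ask=103
bid=98 ask=103
bid=98 ask=101
bid=98 ask=101
bid=98 ask=-
bid=98 ask=105
bid=98 ask=105

Derivation:
After op 1 [order #1] limit_sell(price=103, qty=4): fills=none; bids=[-] asks=[#1:4@103]
After op 2 [order #2] limit_buy(price=98, qty=9): fills=none; bids=[#2:9@98] asks=[#1:4@103]
After op 3 [order #3] limit_sell(price=101, qty=3): fills=none; bids=[#2:9@98] asks=[#3:3@101 #1:4@103]
After op 4 [order #4] market_buy(qty=2): fills=#4x#3:2@101; bids=[#2:9@98] asks=[#3:1@101 #1:4@103]
After op 5 [order #5] market_buy(qty=5): fills=#5x#3:1@101 #5x#1:4@103; bids=[#2:9@98] asks=[-]
After op 6 [order #6] limit_sell(price=105, qty=3): fills=none; bids=[#2:9@98] asks=[#6:3@105]
After op 7 [order #7] limit_buy(price=96, qty=10): fills=none; bids=[#2:9@98 #7:10@96] asks=[#6:3@105]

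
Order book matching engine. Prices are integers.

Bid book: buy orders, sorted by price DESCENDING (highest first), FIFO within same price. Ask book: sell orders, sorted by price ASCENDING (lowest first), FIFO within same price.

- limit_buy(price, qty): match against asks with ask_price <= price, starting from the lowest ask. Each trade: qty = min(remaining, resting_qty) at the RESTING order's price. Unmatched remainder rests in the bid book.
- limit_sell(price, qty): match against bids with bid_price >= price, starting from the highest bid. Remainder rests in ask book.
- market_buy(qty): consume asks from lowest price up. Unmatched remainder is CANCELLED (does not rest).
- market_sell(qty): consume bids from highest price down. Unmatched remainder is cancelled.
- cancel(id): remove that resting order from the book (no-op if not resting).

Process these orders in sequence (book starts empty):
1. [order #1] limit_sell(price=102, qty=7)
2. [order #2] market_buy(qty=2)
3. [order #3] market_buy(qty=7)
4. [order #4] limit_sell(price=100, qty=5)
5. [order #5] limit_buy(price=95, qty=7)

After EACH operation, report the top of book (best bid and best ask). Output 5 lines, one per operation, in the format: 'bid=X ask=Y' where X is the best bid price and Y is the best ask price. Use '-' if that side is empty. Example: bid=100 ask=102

Answer: bid=- ask=102
bid=- ask=102
bid=- ask=-
bid=- ask=100
bid=95 ask=100

Derivation:
After op 1 [order #1] limit_sell(price=102, qty=7): fills=none; bids=[-] asks=[#1:7@102]
After op 2 [order #2] market_buy(qty=2): fills=#2x#1:2@102; bids=[-] asks=[#1:5@102]
After op 3 [order #3] market_buy(qty=7): fills=#3x#1:5@102; bids=[-] asks=[-]
After op 4 [order #4] limit_sell(price=100, qty=5): fills=none; bids=[-] asks=[#4:5@100]
After op 5 [order #5] limit_buy(price=95, qty=7): fills=none; bids=[#5:7@95] asks=[#4:5@100]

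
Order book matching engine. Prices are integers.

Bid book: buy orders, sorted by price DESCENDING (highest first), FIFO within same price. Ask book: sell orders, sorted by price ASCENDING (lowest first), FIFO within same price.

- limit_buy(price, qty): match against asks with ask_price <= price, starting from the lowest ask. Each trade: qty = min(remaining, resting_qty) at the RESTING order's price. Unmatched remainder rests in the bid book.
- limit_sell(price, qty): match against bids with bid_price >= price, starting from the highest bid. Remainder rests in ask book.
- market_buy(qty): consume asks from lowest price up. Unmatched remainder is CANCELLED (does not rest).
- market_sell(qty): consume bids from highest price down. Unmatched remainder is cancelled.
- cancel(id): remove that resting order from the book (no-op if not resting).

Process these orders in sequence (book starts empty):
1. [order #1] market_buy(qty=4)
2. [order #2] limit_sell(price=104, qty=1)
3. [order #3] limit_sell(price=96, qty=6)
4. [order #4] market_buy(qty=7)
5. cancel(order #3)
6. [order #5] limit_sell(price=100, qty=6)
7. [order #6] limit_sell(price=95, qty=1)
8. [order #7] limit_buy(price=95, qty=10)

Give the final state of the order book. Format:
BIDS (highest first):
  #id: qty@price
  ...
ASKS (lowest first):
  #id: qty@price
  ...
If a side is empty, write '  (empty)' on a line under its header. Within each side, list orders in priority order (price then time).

Answer: BIDS (highest first):
  #7: 9@95
ASKS (lowest first):
  #5: 6@100

Derivation:
After op 1 [order #1] market_buy(qty=4): fills=none; bids=[-] asks=[-]
After op 2 [order #2] limit_sell(price=104, qty=1): fills=none; bids=[-] asks=[#2:1@104]
After op 3 [order #3] limit_sell(price=96, qty=6): fills=none; bids=[-] asks=[#3:6@96 #2:1@104]
After op 4 [order #4] market_buy(qty=7): fills=#4x#3:6@96 #4x#2:1@104; bids=[-] asks=[-]
After op 5 cancel(order #3): fills=none; bids=[-] asks=[-]
After op 6 [order #5] limit_sell(price=100, qty=6): fills=none; bids=[-] asks=[#5:6@100]
After op 7 [order #6] limit_sell(price=95, qty=1): fills=none; bids=[-] asks=[#6:1@95 #5:6@100]
After op 8 [order #7] limit_buy(price=95, qty=10): fills=#7x#6:1@95; bids=[#7:9@95] asks=[#5:6@100]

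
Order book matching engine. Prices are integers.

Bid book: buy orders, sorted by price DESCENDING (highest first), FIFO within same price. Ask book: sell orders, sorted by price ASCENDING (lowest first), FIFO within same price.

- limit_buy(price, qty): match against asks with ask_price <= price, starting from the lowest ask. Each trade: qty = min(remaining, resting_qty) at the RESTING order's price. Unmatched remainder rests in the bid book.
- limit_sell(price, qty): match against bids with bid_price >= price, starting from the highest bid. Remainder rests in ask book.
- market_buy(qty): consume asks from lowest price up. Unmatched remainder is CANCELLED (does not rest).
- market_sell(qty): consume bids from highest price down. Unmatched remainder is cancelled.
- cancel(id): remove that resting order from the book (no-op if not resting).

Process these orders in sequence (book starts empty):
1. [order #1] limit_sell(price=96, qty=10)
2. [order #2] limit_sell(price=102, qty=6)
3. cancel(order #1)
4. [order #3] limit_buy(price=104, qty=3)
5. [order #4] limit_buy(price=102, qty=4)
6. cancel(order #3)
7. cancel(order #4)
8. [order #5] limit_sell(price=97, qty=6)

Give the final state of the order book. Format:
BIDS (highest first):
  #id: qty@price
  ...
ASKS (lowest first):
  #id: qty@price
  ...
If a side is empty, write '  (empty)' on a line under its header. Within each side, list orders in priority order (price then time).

After op 1 [order #1] limit_sell(price=96, qty=10): fills=none; bids=[-] asks=[#1:10@96]
After op 2 [order #2] limit_sell(price=102, qty=6): fills=none; bids=[-] asks=[#1:10@96 #2:6@102]
After op 3 cancel(order #1): fills=none; bids=[-] asks=[#2:6@102]
After op 4 [order #3] limit_buy(price=104, qty=3): fills=#3x#2:3@102; bids=[-] asks=[#2:3@102]
After op 5 [order #4] limit_buy(price=102, qty=4): fills=#4x#2:3@102; bids=[#4:1@102] asks=[-]
After op 6 cancel(order #3): fills=none; bids=[#4:1@102] asks=[-]
After op 7 cancel(order #4): fills=none; bids=[-] asks=[-]
After op 8 [order #5] limit_sell(price=97, qty=6): fills=none; bids=[-] asks=[#5:6@97]

Answer: BIDS (highest first):
  (empty)
ASKS (lowest first):
  #5: 6@97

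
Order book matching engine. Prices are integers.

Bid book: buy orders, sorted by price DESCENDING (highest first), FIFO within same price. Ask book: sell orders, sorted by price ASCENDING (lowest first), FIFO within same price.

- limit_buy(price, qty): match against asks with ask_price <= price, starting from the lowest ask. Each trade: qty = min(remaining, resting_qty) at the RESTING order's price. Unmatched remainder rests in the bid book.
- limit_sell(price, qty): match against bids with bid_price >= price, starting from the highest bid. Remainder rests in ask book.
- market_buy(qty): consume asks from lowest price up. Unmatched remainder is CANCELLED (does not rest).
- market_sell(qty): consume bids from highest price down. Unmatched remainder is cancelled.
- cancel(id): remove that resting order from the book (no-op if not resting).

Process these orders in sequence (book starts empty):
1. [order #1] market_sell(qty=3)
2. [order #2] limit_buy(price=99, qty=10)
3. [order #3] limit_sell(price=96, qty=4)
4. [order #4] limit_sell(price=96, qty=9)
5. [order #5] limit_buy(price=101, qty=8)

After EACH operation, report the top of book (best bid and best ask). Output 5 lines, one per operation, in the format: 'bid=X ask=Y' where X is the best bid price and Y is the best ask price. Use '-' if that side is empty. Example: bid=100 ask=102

After op 1 [order #1] market_sell(qty=3): fills=none; bids=[-] asks=[-]
After op 2 [order #2] limit_buy(price=99, qty=10): fills=none; bids=[#2:10@99] asks=[-]
After op 3 [order #3] limit_sell(price=96, qty=4): fills=#2x#3:4@99; bids=[#2:6@99] asks=[-]
After op 4 [order #4] limit_sell(price=96, qty=9): fills=#2x#4:6@99; bids=[-] asks=[#4:3@96]
After op 5 [order #5] limit_buy(price=101, qty=8): fills=#5x#4:3@96; bids=[#5:5@101] asks=[-]

Answer: bid=- ask=-
bid=99 ask=-
bid=99 ask=-
bid=- ask=96
bid=101 ask=-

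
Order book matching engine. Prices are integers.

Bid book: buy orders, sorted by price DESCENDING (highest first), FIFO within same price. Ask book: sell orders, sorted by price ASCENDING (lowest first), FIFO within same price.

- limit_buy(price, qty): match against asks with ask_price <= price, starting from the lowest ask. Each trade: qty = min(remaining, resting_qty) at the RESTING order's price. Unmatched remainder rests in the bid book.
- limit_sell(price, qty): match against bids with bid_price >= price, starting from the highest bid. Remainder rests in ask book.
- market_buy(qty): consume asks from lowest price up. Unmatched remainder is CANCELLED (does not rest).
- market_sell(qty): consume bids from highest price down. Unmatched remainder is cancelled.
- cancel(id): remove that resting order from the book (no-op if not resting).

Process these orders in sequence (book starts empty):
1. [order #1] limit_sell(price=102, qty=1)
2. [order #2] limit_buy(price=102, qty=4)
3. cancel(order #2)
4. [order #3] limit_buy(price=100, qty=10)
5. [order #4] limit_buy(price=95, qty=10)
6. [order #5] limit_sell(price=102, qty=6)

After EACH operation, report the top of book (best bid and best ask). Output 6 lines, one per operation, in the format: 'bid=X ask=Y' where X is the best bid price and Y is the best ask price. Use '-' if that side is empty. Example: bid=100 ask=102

After op 1 [order #1] limit_sell(price=102, qty=1): fills=none; bids=[-] asks=[#1:1@102]
After op 2 [order #2] limit_buy(price=102, qty=4): fills=#2x#1:1@102; bids=[#2:3@102] asks=[-]
After op 3 cancel(order #2): fills=none; bids=[-] asks=[-]
After op 4 [order #3] limit_buy(price=100, qty=10): fills=none; bids=[#3:10@100] asks=[-]
After op 5 [order #4] limit_buy(price=95, qty=10): fills=none; bids=[#3:10@100 #4:10@95] asks=[-]
After op 6 [order #5] limit_sell(price=102, qty=6): fills=none; bids=[#3:10@100 #4:10@95] asks=[#5:6@102]

Answer: bid=- ask=102
bid=102 ask=-
bid=- ask=-
bid=100 ask=-
bid=100 ask=-
bid=100 ask=102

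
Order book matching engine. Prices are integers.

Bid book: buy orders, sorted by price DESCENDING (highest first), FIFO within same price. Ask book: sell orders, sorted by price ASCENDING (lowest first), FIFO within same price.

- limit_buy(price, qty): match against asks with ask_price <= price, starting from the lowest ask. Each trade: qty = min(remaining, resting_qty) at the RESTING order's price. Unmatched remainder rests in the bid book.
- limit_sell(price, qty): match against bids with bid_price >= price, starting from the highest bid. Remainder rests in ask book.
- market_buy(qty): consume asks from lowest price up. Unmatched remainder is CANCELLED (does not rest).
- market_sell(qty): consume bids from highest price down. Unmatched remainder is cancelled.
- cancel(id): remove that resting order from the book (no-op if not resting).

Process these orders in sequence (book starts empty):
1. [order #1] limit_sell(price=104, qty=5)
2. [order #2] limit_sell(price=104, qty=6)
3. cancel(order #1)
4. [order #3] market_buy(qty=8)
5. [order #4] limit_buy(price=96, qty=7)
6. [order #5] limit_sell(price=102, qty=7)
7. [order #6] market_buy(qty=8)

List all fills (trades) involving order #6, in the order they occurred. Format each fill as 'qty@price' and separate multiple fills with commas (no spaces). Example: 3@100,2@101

Answer: 7@102

Derivation:
After op 1 [order #1] limit_sell(price=104, qty=5): fills=none; bids=[-] asks=[#1:5@104]
After op 2 [order #2] limit_sell(price=104, qty=6): fills=none; bids=[-] asks=[#1:5@104 #2:6@104]
After op 3 cancel(order #1): fills=none; bids=[-] asks=[#2:6@104]
After op 4 [order #3] market_buy(qty=8): fills=#3x#2:6@104; bids=[-] asks=[-]
After op 5 [order #4] limit_buy(price=96, qty=7): fills=none; bids=[#4:7@96] asks=[-]
After op 6 [order #5] limit_sell(price=102, qty=7): fills=none; bids=[#4:7@96] asks=[#5:7@102]
After op 7 [order #6] market_buy(qty=8): fills=#6x#5:7@102; bids=[#4:7@96] asks=[-]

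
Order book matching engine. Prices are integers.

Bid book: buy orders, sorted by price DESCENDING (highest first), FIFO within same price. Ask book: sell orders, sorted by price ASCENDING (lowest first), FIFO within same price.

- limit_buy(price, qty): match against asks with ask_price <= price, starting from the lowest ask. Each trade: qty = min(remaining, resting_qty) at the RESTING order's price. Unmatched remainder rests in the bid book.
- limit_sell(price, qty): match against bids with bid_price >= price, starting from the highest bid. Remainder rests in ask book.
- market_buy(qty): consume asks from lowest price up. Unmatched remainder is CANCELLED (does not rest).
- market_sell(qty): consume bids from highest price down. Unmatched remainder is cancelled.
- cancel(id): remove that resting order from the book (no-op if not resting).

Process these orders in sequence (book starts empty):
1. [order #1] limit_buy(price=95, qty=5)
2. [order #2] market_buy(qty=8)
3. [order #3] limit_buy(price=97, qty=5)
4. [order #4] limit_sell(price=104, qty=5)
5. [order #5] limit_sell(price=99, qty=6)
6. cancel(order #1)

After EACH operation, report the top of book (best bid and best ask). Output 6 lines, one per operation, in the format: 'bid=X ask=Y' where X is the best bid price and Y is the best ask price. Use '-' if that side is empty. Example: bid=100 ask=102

Answer: bid=95 ask=-
bid=95 ask=-
bid=97 ask=-
bid=97 ask=104
bid=97 ask=99
bid=97 ask=99

Derivation:
After op 1 [order #1] limit_buy(price=95, qty=5): fills=none; bids=[#1:5@95] asks=[-]
After op 2 [order #2] market_buy(qty=8): fills=none; bids=[#1:5@95] asks=[-]
After op 3 [order #3] limit_buy(price=97, qty=5): fills=none; bids=[#3:5@97 #1:5@95] asks=[-]
After op 4 [order #4] limit_sell(price=104, qty=5): fills=none; bids=[#3:5@97 #1:5@95] asks=[#4:5@104]
After op 5 [order #5] limit_sell(price=99, qty=6): fills=none; bids=[#3:5@97 #1:5@95] asks=[#5:6@99 #4:5@104]
After op 6 cancel(order #1): fills=none; bids=[#3:5@97] asks=[#5:6@99 #4:5@104]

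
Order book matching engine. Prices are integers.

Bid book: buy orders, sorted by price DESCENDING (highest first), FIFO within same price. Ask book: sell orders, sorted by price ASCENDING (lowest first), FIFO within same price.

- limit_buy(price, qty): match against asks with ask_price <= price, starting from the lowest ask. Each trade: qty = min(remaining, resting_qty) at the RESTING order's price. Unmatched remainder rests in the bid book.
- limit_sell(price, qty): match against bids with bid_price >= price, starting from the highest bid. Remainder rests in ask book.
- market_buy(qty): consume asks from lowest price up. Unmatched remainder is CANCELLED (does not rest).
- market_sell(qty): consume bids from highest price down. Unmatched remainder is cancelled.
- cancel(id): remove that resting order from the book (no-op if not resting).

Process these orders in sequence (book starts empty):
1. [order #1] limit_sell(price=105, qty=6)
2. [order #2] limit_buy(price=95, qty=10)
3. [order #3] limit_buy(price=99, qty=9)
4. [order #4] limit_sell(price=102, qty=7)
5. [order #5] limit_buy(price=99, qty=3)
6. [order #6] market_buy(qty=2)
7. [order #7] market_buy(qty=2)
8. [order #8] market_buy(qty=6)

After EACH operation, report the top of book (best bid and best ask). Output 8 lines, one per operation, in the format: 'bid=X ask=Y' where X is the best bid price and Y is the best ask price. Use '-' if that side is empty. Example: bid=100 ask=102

Answer: bid=- ask=105
bid=95 ask=105
bid=99 ask=105
bid=99 ask=102
bid=99 ask=102
bid=99 ask=102
bid=99 ask=102
bid=99 ask=105

Derivation:
After op 1 [order #1] limit_sell(price=105, qty=6): fills=none; bids=[-] asks=[#1:6@105]
After op 2 [order #2] limit_buy(price=95, qty=10): fills=none; bids=[#2:10@95] asks=[#1:6@105]
After op 3 [order #3] limit_buy(price=99, qty=9): fills=none; bids=[#3:9@99 #2:10@95] asks=[#1:6@105]
After op 4 [order #4] limit_sell(price=102, qty=7): fills=none; bids=[#3:9@99 #2:10@95] asks=[#4:7@102 #1:6@105]
After op 5 [order #5] limit_buy(price=99, qty=3): fills=none; bids=[#3:9@99 #5:3@99 #2:10@95] asks=[#4:7@102 #1:6@105]
After op 6 [order #6] market_buy(qty=2): fills=#6x#4:2@102; bids=[#3:9@99 #5:3@99 #2:10@95] asks=[#4:5@102 #1:6@105]
After op 7 [order #7] market_buy(qty=2): fills=#7x#4:2@102; bids=[#3:9@99 #5:3@99 #2:10@95] asks=[#4:3@102 #1:6@105]
After op 8 [order #8] market_buy(qty=6): fills=#8x#4:3@102 #8x#1:3@105; bids=[#3:9@99 #5:3@99 #2:10@95] asks=[#1:3@105]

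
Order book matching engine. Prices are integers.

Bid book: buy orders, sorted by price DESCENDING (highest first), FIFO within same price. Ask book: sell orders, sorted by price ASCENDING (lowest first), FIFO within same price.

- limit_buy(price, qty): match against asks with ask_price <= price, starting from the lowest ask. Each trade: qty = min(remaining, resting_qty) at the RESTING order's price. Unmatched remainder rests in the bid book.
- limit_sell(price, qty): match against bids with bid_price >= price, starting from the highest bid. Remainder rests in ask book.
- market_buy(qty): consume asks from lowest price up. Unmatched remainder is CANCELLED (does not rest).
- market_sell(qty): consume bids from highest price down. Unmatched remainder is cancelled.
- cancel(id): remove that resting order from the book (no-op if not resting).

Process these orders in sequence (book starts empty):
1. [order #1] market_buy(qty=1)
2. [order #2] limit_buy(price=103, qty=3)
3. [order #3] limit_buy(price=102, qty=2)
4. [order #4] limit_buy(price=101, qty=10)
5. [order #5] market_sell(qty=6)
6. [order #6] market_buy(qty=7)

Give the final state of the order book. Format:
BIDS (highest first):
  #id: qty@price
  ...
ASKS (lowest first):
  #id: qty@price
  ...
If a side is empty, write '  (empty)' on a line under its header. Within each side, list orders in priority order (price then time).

After op 1 [order #1] market_buy(qty=1): fills=none; bids=[-] asks=[-]
After op 2 [order #2] limit_buy(price=103, qty=3): fills=none; bids=[#2:3@103] asks=[-]
After op 3 [order #3] limit_buy(price=102, qty=2): fills=none; bids=[#2:3@103 #3:2@102] asks=[-]
After op 4 [order #4] limit_buy(price=101, qty=10): fills=none; bids=[#2:3@103 #3:2@102 #4:10@101] asks=[-]
After op 5 [order #5] market_sell(qty=6): fills=#2x#5:3@103 #3x#5:2@102 #4x#5:1@101; bids=[#4:9@101] asks=[-]
After op 6 [order #6] market_buy(qty=7): fills=none; bids=[#4:9@101] asks=[-]

Answer: BIDS (highest first):
  #4: 9@101
ASKS (lowest first):
  (empty)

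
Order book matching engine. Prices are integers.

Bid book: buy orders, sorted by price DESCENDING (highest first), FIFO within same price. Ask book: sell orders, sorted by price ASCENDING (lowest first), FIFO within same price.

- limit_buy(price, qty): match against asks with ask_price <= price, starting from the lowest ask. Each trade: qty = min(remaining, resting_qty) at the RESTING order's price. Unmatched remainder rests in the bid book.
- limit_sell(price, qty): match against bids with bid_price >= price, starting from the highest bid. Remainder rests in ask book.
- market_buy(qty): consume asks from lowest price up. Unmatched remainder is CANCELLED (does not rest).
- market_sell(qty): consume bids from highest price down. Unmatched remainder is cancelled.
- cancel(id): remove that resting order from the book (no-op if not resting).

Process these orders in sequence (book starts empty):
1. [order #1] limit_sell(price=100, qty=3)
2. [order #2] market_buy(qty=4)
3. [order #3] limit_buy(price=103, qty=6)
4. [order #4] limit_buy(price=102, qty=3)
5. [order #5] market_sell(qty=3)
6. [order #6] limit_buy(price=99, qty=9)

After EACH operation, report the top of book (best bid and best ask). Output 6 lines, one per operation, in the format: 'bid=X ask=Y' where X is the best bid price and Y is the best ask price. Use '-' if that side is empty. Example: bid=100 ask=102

After op 1 [order #1] limit_sell(price=100, qty=3): fills=none; bids=[-] asks=[#1:3@100]
After op 2 [order #2] market_buy(qty=4): fills=#2x#1:3@100; bids=[-] asks=[-]
After op 3 [order #3] limit_buy(price=103, qty=6): fills=none; bids=[#3:6@103] asks=[-]
After op 4 [order #4] limit_buy(price=102, qty=3): fills=none; bids=[#3:6@103 #4:3@102] asks=[-]
After op 5 [order #5] market_sell(qty=3): fills=#3x#5:3@103; bids=[#3:3@103 #4:3@102] asks=[-]
After op 6 [order #6] limit_buy(price=99, qty=9): fills=none; bids=[#3:3@103 #4:3@102 #6:9@99] asks=[-]

Answer: bid=- ask=100
bid=- ask=-
bid=103 ask=-
bid=103 ask=-
bid=103 ask=-
bid=103 ask=-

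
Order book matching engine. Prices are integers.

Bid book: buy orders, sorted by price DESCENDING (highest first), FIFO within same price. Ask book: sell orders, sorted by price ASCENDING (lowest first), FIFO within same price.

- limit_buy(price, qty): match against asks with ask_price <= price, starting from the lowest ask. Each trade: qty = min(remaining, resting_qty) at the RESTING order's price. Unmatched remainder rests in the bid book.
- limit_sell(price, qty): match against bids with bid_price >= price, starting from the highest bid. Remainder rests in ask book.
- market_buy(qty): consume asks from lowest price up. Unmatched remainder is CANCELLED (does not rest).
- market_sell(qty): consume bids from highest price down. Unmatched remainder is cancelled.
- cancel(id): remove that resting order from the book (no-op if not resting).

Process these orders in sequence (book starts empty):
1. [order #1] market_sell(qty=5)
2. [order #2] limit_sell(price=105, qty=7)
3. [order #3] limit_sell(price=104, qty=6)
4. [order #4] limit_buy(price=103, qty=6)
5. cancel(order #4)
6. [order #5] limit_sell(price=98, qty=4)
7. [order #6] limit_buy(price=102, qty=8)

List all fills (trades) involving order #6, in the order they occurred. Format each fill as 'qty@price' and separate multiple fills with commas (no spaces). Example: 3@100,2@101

After op 1 [order #1] market_sell(qty=5): fills=none; bids=[-] asks=[-]
After op 2 [order #2] limit_sell(price=105, qty=7): fills=none; bids=[-] asks=[#2:7@105]
After op 3 [order #3] limit_sell(price=104, qty=6): fills=none; bids=[-] asks=[#3:6@104 #2:7@105]
After op 4 [order #4] limit_buy(price=103, qty=6): fills=none; bids=[#4:6@103] asks=[#3:6@104 #2:7@105]
After op 5 cancel(order #4): fills=none; bids=[-] asks=[#3:6@104 #2:7@105]
After op 6 [order #5] limit_sell(price=98, qty=4): fills=none; bids=[-] asks=[#5:4@98 #3:6@104 #2:7@105]
After op 7 [order #6] limit_buy(price=102, qty=8): fills=#6x#5:4@98; bids=[#6:4@102] asks=[#3:6@104 #2:7@105]

Answer: 4@98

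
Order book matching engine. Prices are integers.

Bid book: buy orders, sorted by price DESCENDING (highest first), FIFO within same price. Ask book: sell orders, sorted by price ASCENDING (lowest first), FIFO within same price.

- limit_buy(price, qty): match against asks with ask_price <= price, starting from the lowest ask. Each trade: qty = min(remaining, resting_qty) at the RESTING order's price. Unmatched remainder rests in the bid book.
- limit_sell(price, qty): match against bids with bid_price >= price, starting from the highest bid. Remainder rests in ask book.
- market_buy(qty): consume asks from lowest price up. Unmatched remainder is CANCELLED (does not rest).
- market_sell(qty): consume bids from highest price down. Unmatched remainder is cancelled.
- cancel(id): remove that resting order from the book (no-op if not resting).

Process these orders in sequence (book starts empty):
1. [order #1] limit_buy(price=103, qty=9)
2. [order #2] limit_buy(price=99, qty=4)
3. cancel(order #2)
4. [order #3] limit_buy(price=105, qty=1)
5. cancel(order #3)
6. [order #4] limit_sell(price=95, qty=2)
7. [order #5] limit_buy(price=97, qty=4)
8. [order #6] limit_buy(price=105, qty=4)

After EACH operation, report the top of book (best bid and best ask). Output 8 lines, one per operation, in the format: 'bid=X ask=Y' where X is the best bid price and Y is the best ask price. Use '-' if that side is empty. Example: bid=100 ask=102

After op 1 [order #1] limit_buy(price=103, qty=9): fills=none; bids=[#1:9@103] asks=[-]
After op 2 [order #2] limit_buy(price=99, qty=4): fills=none; bids=[#1:9@103 #2:4@99] asks=[-]
After op 3 cancel(order #2): fills=none; bids=[#1:9@103] asks=[-]
After op 4 [order #3] limit_buy(price=105, qty=1): fills=none; bids=[#3:1@105 #1:9@103] asks=[-]
After op 5 cancel(order #3): fills=none; bids=[#1:9@103] asks=[-]
After op 6 [order #4] limit_sell(price=95, qty=2): fills=#1x#4:2@103; bids=[#1:7@103] asks=[-]
After op 7 [order #5] limit_buy(price=97, qty=4): fills=none; bids=[#1:7@103 #5:4@97] asks=[-]
After op 8 [order #6] limit_buy(price=105, qty=4): fills=none; bids=[#6:4@105 #1:7@103 #5:4@97] asks=[-]

Answer: bid=103 ask=-
bid=103 ask=-
bid=103 ask=-
bid=105 ask=-
bid=103 ask=-
bid=103 ask=-
bid=103 ask=-
bid=105 ask=-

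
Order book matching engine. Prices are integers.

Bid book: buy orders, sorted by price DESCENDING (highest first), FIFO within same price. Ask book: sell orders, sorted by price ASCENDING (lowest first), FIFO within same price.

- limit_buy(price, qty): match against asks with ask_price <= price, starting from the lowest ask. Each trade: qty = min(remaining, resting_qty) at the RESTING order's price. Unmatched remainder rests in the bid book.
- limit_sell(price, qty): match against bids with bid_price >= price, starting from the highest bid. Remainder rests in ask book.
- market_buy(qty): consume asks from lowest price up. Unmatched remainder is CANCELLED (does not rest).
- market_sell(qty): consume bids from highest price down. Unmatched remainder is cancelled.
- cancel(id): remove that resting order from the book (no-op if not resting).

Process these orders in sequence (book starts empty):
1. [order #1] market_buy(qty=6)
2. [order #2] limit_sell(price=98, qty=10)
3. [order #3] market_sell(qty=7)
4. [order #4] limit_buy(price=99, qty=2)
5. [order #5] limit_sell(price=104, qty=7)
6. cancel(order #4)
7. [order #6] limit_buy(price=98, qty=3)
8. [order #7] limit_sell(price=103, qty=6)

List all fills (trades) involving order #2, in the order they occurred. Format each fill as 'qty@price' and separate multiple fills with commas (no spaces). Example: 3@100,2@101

After op 1 [order #1] market_buy(qty=6): fills=none; bids=[-] asks=[-]
After op 2 [order #2] limit_sell(price=98, qty=10): fills=none; bids=[-] asks=[#2:10@98]
After op 3 [order #3] market_sell(qty=7): fills=none; bids=[-] asks=[#2:10@98]
After op 4 [order #4] limit_buy(price=99, qty=2): fills=#4x#2:2@98; bids=[-] asks=[#2:8@98]
After op 5 [order #5] limit_sell(price=104, qty=7): fills=none; bids=[-] asks=[#2:8@98 #5:7@104]
After op 6 cancel(order #4): fills=none; bids=[-] asks=[#2:8@98 #5:7@104]
After op 7 [order #6] limit_buy(price=98, qty=3): fills=#6x#2:3@98; bids=[-] asks=[#2:5@98 #5:7@104]
After op 8 [order #7] limit_sell(price=103, qty=6): fills=none; bids=[-] asks=[#2:5@98 #7:6@103 #5:7@104]

Answer: 2@98,3@98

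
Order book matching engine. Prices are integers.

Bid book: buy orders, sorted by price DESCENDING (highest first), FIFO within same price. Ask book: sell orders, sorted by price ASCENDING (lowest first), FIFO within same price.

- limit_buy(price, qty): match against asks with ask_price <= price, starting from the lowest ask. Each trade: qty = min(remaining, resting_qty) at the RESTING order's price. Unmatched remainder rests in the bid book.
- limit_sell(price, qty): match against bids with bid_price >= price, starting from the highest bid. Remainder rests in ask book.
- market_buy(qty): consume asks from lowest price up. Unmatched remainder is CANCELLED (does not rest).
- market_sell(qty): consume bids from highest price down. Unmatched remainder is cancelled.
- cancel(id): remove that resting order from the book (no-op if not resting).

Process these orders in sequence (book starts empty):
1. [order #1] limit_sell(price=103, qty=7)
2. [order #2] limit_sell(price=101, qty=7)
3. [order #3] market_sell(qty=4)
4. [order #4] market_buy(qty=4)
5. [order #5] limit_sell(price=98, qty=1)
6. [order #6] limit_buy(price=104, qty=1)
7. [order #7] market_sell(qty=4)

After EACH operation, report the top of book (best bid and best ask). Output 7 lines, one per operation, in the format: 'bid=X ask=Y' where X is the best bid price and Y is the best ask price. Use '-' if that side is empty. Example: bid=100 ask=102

Answer: bid=- ask=103
bid=- ask=101
bid=- ask=101
bid=- ask=101
bid=- ask=98
bid=- ask=101
bid=- ask=101

Derivation:
After op 1 [order #1] limit_sell(price=103, qty=7): fills=none; bids=[-] asks=[#1:7@103]
After op 2 [order #2] limit_sell(price=101, qty=7): fills=none; bids=[-] asks=[#2:7@101 #1:7@103]
After op 3 [order #3] market_sell(qty=4): fills=none; bids=[-] asks=[#2:7@101 #1:7@103]
After op 4 [order #4] market_buy(qty=4): fills=#4x#2:4@101; bids=[-] asks=[#2:3@101 #1:7@103]
After op 5 [order #5] limit_sell(price=98, qty=1): fills=none; bids=[-] asks=[#5:1@98 #2:3@101 #1:7@103]
After op 6 [order #6] limit_buy(price=104, qty=1): fills=#6x#5:1@98; bids=[-] asks=[#2:3@101 #1:7@103]
After op 7 [order #7] market_sell(qty=4): fills=none; bids=[-] asks=[#2:3@101 #1:7@103]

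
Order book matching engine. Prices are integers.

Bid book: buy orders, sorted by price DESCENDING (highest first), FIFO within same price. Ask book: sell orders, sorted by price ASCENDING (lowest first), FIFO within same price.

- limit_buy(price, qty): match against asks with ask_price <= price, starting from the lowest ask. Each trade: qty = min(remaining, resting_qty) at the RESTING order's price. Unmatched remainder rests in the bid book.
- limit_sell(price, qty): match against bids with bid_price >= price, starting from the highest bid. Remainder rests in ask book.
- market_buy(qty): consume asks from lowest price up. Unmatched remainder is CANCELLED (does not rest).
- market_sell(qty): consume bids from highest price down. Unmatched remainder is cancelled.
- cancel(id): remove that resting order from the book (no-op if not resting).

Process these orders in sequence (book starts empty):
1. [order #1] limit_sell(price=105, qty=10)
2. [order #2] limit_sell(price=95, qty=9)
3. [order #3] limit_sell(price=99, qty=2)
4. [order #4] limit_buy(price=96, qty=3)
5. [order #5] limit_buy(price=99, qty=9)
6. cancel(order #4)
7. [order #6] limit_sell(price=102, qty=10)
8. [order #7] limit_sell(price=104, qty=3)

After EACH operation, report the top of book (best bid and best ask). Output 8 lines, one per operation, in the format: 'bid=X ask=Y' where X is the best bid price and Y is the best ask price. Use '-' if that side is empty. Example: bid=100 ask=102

After op 1 [order #1] limit_sell(price=105, qty=10): fills=none; bids=[-] asks=[#1:10@105]
After op 2 [order #2] limit_sell(price=95, qty=9): fills=none; bids=[-] asks=[#2:9@95 #1:10@105]
After op 3 [order #3] limit_sell(price=99, qty=2): fills=none; bids=[-] asks=[#2:9@95 #3:2@99 #1:10@105]
After op 4 [order #4] limit_buy(price=96, qty=3): fills=#4x#2:3@95; bids=[-] asks=[#2:6@95 #3:2@99 #1:10@105]
After op 5 [order #5] limit_buy(price=99, qty=9): fills=#5x#2:6@95 #5x#3:2@99; bids=[#5:1@99] asks=[#1:10@105]
After op 6 cancel(order #4): fills=none; bids=[#5:1@99] asks=[#1:10@105]
After op 7 [order #6] limit_sell(price=102, qty=10): fills=none; bids=[#5:1@99] asks=[#6:10@102 #1:10@105]
After op 8 [order #7] limit_sell(price=104, qty=3): fills=none; bids=[#5:1@99] asks=[#6:10@102 #7:3@104 #1:10@105]

Answer: bid=- ask=105
bid=- ask=95
bid=- ask=95
bid=- ask=95
bid=99 ask=105
bid=99 ask=105
bid=99 ask=102
bid=99 ask=102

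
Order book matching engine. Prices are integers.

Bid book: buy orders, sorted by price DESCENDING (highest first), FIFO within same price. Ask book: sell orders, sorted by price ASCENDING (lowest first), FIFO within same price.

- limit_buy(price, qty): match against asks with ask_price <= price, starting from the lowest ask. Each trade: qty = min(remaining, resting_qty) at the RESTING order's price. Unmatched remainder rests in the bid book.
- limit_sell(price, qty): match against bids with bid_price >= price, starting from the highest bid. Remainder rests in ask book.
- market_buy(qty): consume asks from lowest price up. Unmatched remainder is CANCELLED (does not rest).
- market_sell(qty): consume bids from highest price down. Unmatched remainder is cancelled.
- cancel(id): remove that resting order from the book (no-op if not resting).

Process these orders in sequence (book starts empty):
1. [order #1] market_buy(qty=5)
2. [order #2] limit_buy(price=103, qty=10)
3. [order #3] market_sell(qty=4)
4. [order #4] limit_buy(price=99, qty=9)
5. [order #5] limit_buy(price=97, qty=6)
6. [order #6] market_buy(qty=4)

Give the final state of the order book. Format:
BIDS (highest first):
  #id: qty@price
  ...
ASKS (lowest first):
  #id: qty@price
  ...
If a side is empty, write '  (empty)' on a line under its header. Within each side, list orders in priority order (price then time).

After op 1 [order #1] market_buy(qty=5): fills=none; bids=[-] asks=[-]
After op 2 [order #2] limit_buy(price=103, qty=10): fills=none; bids=[#2:10@103] asks=[-]
After op 3 [order #3] market_sell(qty=4): fills=#2x#3:4@103; bids=[#2:6@103] asks=[-]
After op 4 [order #4] limit_buy(price=99, qty=9): fills=none; bids=[#2:6@103 #4:9@99] asks=[-]
After op 5 [order #5] limit_buy(price=97, qty=6): fills=none; bids=[#2:6@103 #4:9@99 #5:6@97] asks=[-]
After op 6 [order #6] market_buy(qty=4): fills=none; bids=[#2:6@103 #4:9@99 #5:6@97] asks=[-]

Answer: BIDS (highest first):
  #2: 6@103
  #4: 9@99
  #5: 6@97
ASKS (lowest first):
  (empty)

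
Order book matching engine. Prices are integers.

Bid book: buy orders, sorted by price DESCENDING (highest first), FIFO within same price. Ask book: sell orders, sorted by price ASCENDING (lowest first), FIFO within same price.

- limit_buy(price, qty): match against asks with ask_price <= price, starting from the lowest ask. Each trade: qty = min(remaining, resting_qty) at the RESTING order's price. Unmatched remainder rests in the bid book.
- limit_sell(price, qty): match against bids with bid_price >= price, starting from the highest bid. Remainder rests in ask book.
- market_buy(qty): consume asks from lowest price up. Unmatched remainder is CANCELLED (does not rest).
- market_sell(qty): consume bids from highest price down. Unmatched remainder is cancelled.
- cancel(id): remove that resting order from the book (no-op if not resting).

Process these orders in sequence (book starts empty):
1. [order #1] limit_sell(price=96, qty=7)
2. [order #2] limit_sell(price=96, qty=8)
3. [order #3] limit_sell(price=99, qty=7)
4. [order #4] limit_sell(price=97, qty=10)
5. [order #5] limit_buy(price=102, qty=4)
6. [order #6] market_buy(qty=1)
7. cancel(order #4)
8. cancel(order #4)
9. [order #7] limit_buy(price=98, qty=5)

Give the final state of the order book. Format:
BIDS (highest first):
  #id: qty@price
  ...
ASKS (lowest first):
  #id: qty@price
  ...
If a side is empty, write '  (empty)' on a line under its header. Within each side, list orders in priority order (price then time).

Answer: BIDS (highest first):
  (empty)
ASKS (lowest first):
  #2: 5@96
  #3: 7@99

Derivation:
After op 1 [order #1] limit_sell(price=96, qty=7): fills=none; bids=[-] asks=[#1:7@96]
After op 2 [order #2] limit_sell(price=96, qty=8): fills=none; bids=[-] asks=[#1:7@96 #2:8@96]
After op 3 [order #3] limit_sell(price=99, qty=7): fills=none; bids=[-] asks=[#1:7@96 #2:8@96 #3:7@99]
After op 4 [order #4] limit_sell(price=97, qty=10): fills=none; bids=[-] asks=[#1:7@96 #2:8@96 #4:10@97 #3:7@99]
After op 5 [order #5] limit_buy(price=102, qty=4): fills=#5x#1:4@96; bids=[-] asks=[#1:3@96 #2:8@96 #4:10@97 #3:7@99]
After op 6 [order #6] market_buy(qty=1): fills=#6x#1:1@96; bids=[-] asks=[#1:2@96 #2:8@96 #4:10@97 #3:7@99]
After op 7 cancel(order #4): fills=none; bids=[-] asks=[#1:2@96 #2:8@96 #3:7@99]
After op 8 cancel(order #4): fills=none; bids=[-] asks=[#1:2@96 #2:8@96 #3:7@99]
After op 9 [order #7] limit_buy(price=98, qty=5): fills=#7x#1:2@96 #7x#2:3@96; bids=[-] asks=[#2:5@96 #3:7@99]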